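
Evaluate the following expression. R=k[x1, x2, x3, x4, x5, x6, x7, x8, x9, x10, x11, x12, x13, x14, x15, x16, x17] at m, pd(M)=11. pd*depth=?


pd+depth=17
depth=17-11=6
pd*depth=11*6=66


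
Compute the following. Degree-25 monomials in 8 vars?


C(d+n-1,n-1)=C(32,7)=3365856


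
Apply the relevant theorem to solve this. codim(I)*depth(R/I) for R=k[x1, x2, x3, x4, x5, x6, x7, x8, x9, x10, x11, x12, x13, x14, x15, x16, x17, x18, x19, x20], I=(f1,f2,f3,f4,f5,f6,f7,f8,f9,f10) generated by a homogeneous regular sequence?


codim=10, depth=dim(R/I)=20-10=10
Product=10*10=100


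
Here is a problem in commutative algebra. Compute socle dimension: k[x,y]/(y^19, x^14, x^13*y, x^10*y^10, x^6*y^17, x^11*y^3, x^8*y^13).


Socle = ann(m) = span of standard monomials u with x*u, y*u in I (staircase corners).
Minimal generators: x^14, x^13*y, x^11*y^3, x^10*y^10, x^8*y^13, x^6*y^17, y^19
Corners: x^5y^18, x^7y^16, x^9y^12, x^10y^9, x^12y^2, x^13
Socle dim=6


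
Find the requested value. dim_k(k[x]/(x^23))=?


Basis: 1,x,...,x^22
dim=23


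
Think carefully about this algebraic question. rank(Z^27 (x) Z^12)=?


rank(M(x)N) = rank(M)*rank(N)
27*12 = 324


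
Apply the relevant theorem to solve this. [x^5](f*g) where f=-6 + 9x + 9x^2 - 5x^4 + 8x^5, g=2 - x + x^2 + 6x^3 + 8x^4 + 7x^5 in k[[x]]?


[x^5] = sum a_i*b_j, i+j=5
  -6*7=-42
  9*8=72
  9*6=54
  -5*-1=5
  8*2=16
Sum=105


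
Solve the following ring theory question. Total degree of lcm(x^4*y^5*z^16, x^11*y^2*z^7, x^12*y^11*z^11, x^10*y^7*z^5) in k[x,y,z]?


lcm = componentwise max:
x: max(4,11,12,10)=12
y: max(5,2,11,7)=11
z: max(16,7,11,5)=16
Total=12+11+16=39


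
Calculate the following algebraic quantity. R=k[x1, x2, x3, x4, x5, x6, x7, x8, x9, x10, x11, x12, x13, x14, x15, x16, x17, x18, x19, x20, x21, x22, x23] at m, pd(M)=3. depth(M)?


pd+depth=depth(R)=23
depth=23-3=20


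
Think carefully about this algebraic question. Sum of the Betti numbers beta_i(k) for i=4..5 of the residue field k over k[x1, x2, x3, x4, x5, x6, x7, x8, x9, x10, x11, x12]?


Koszul resolution: beta_i(k)=C(n,i), n=12
C(12,4)=495, C(12,5)=792
Sum=1287


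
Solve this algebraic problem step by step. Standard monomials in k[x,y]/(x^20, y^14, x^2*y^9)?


k[x,y]/I, I = (x^20, y^14, x^2*y^9)
Rect: 20x14=280. Corner: (20-2)x(14-9)=90.
dim = 280-90 = 190


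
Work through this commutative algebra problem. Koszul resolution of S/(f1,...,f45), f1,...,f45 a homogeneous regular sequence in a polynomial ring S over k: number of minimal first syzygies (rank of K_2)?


Regular sequence => Koszul complex is the minimal free resolution.
Syz_1 minimally generated by Koszul relations f_i*e_j - f_j*e_i (i<j): mu(Syz_1) = beta_2 = C(m,2) = m(m-1)/2
m=45
45*44/2 = 990


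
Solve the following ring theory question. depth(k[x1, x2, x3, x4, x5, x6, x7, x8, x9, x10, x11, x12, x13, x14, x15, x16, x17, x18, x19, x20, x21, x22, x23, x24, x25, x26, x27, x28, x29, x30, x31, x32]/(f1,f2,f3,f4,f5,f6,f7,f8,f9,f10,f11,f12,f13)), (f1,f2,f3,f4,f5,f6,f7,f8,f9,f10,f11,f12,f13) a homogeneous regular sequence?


depth(R)=32
depth(R/I)=32-13=19


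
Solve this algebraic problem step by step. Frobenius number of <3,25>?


gcd(3,25)=1 => F=ab-a-b=3*25-3-25=75-28=47


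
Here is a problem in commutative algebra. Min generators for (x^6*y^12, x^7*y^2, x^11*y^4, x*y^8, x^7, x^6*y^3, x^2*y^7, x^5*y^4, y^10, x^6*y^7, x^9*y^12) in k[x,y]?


Remove redundant (divisible by others).
x^6*y^7 redundant.
x^7*y^2 redundant.
x^11*y^4 redundant.
x^6*y^12 redundant.
x^9*y^12 redundant.
Min: x^7, x^6*y^3, x^5*y^4, x^2*y^7, x*y^8, y^10
Count=6


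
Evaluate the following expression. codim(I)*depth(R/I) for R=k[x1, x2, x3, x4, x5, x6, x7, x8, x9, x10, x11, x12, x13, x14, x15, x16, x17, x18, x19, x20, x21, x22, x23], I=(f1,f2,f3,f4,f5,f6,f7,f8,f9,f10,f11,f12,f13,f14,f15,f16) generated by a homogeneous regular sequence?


codim=16, depth=dim(R/I)=23-16=7
Product=16*7=112


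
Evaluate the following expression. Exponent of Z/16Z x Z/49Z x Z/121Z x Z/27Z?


Exponent = lcm of the cyclic orders; pairwise coprime => product.
2^4*7^2*11^2*3^3=16*49*121*27=2561328


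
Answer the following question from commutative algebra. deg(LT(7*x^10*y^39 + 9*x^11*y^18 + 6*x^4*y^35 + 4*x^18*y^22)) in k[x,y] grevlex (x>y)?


LT: 7*x^10*y^39
deg_x=10, deg_y=39
Total=10+39=49


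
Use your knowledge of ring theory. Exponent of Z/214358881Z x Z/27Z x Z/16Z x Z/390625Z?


Exponent = lcm of the cyclic orders; pairwise coprime => product.
11^8*3^3*2^4*5^8=214358881*27*16*390625=36173061168750000


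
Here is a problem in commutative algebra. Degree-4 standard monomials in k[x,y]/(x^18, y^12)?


k[x,y], I = (x^18, y^12), d = 4
Need i < 18 and d-i < 12.
Range: 0 <= i <= 4.
H(4) = 5


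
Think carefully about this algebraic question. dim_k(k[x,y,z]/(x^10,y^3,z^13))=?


Basis: x^iy^jz^k, i<10,j<3,k<13
10*3*13=390


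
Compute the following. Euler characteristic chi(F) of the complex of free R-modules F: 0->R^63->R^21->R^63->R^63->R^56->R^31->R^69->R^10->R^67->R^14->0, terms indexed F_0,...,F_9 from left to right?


chi = sum (-1)^i * rank:
(-1)^0*63=63
(-1)^1*21=-21
(-1)^2*63=63
(-1)^3*63=-63
(-1)^4*56=56
(-1)^5*31=-31
(-1)^6*69=69
(-1)^7*10=-10
(-1)^8*67=67
(-1)^9*14=-14
chi=179


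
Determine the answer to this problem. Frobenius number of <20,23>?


gcd(20,23)=1 => F=ab-a-b=20*23-20-23=460-43=417


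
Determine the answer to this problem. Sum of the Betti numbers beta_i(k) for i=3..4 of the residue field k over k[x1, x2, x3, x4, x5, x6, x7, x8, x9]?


Koszul resolution: beta_i(k)=C(n,i), n=9
C(9,3)=84, C(9,4)=126
Sum=210


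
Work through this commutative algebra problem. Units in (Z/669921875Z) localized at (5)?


Local ring = Z/1953125Z.
phi(1953125) = 5^8*(5-1) = 1562500


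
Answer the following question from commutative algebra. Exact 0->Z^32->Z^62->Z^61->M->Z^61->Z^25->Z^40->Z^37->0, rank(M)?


Alt sum=0:
(-1)^0*32 + (-1)^1*62 + (-1)^2*61 + (-1)^3*? + (-1)^4*61 + (-1)^5*25 + (-1)^6*40 + (-1)^7*37=0
rank(M)=70


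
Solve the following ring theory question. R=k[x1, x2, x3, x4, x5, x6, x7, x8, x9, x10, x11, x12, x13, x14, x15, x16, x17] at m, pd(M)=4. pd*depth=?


pd+depth=17
depth=17-4=13
pd*depth=4*13=52


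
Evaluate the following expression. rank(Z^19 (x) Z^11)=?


rank(M(x)N) = rank(M)*rank(N)
19*11 = 209


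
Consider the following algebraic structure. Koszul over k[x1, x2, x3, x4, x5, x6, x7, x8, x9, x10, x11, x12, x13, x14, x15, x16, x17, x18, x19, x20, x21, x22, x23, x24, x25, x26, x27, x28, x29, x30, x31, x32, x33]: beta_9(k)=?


C(n,i)=C(33,9)=38567100


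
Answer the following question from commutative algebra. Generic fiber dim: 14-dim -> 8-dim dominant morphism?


dim(fiber)=dim(X)-dim(Y)=14-8=6


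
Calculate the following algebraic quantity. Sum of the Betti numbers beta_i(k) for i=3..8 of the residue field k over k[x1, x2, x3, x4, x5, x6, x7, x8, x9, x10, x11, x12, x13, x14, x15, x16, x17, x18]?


Koszul resolution: beta_i(k)=C(n,i), n=18
C(18,3)=816, C(18,4)=3060, C(18,5)=8568, C(18,6)=18564, C(18,7)=31824, C(18,8)=43758
Sum=106590


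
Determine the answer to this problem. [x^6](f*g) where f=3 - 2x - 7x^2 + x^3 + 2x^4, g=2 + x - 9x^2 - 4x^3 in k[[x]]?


[x^6] = sum a_i*b_j, i+j=6
  1*-4=-4
  2*-9=-18
Sum=-22


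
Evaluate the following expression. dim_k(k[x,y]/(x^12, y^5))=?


Basis: x^i*y^j, i<12, j<5
12*5=60


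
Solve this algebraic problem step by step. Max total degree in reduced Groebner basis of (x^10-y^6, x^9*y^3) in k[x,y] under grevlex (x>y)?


LT(f1)=x^10, LT(f2)=x^9y^3, lcm=x^10y^3
S(f1,f2) = y^3*f1 - x^1*f2 = -y^9
Reduced GB = {f1, f2, y^9}; degrees 10, 12, 9
Max = 12


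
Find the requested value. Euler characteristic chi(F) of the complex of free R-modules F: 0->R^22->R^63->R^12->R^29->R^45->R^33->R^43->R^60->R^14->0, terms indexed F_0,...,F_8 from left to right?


chi = sum (-1)^i * rank:
(-1)^0*22=22
(-1)^1*63=-63
(-1)^2*12=12
(-1)^3*29=-29
(-1)^4*45=45
(-1)^5*33=-33
(-1)^6*43=43
(-1)^7*60=-60
(-1)^8*14=14
chi=-49


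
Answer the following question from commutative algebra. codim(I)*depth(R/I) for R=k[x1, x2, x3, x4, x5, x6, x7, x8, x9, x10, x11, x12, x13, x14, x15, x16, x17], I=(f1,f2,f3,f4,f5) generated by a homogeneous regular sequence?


codim=5, depth=dim(R/I)=17-5=12
Product=5*12=60


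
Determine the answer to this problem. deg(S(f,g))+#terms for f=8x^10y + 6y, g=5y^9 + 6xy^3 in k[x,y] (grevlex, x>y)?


LT(f)=8x^10y, LT(g)=5y^9
lcm(LM)=x^10y^9
S(f,g) (scaled by 40 to clear denominators) = 5y^8*f - 8x^10*g = -48x^11y^3 + 30y^9
2 terms, deg 14.
14+2=16


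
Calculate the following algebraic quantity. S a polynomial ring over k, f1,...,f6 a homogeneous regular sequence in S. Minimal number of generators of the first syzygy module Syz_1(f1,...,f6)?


Regular sequence => Koszul complex is the minimal free resolution.
Syz_1 minimally generated by Koszul relations f_i*e_j - f_j*e_i (i<j): mu(Syz_1) = beta_2 = C(m,2) = m(m-1)/2
m=6
6*5/2 = 15


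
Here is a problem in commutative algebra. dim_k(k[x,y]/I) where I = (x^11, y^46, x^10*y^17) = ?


k[x,y]/I, I = (x^11, y^46, x^10*y^17)
Rect: 11x46=506. Corner: (11-10)x(46-17)=29.
dim = 506-29 = 477


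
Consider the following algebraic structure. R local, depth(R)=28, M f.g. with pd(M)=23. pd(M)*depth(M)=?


pd+depth=28
depth=28-23=5
pd*depth=23*5=115


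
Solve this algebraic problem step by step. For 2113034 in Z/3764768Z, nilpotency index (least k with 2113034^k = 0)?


2113034^k mod 3764768:
k=1: 2113034
k=2: 3250660
k=3: 3652264
k=4: 1498224
k=5: 1075648
k=6: 0
First zero at k = 6


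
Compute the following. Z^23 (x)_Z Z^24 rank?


rank(M(x)N) = rank(M)*rank(N)
23*24 = 552


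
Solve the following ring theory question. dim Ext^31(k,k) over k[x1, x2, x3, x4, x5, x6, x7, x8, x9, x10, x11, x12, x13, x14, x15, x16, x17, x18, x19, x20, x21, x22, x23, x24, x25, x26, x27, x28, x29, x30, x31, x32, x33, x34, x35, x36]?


C(n,i)=C(36,31)=376992


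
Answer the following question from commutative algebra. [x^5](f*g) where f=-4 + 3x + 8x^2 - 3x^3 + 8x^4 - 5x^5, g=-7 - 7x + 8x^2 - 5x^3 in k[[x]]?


[x^5] = sum a_i*b_j, i+j=5
  8*-5=-40
  -3*8=-24
  8*-7=-56
  -5*-7=35
Sum=-85


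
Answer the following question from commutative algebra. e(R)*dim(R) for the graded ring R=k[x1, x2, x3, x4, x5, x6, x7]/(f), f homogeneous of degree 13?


e(R)=deg(f)=13, dim(R)=7-1=6
e*dim=13*6=78


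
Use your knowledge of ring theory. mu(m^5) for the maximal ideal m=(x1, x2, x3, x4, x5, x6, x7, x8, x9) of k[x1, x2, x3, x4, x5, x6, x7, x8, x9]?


Graded Nakayama: mu(m^d) = dim_k (m^d/m^(d+1)) = #degree-5 monomials in 9 vars
C(n+d-1,d)=C(13,5)=1287


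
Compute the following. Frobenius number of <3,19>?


gcd(3,19)=1 => F=ab-a-b=3*19-3-19=57-22=35


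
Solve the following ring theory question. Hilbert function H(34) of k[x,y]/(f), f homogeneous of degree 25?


H(t)=d for t>=d-1.
d=25, t=34
H(34)=25


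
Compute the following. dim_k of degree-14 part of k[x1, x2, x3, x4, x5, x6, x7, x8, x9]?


C(d+n-1,n-1)=C(22,8)=319770


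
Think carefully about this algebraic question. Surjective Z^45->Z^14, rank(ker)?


rank(ker) = 45-14 = 31


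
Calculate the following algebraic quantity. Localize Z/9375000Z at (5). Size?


5-primary part: 9375000=5^8*24
Size=5^8=390625


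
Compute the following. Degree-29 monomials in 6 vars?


C(d+n-1,n-1)=C(34,5)=278256


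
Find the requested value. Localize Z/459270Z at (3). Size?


3-primary part: 459270=3^8*70
Size=3^8=6561


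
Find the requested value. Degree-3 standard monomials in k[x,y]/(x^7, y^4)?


k[x,y], I = (x^7, y^4), d = 3
Need i < 7 and d-i < 4.
Range: 0 <= i <= 3.
H(3) = 4


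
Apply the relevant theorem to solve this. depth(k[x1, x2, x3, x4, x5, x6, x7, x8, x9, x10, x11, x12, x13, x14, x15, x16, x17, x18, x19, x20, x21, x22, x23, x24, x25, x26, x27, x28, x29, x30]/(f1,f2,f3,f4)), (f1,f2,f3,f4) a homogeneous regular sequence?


depth(R)=30
depth(R/I)=30-4=26


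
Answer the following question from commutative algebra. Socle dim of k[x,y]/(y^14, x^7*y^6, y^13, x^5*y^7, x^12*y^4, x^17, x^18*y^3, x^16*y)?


Socle = ann(m) = span of standard monomials u with x*u, y*u in I (staircase corners).
Redundant generators: y^14, x^18*y^3
Minimal generators: x^17, x^16*y, x^12*y^4, x^7*y^6, x^5*y^7, y^13
Corners: x^4y^12, x^6y^6, x^11y^5, x^15y^3, x^16
Socle dim=5


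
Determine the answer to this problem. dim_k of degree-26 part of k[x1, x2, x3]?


C(d+n-1,n-1)=C(28,2)=378


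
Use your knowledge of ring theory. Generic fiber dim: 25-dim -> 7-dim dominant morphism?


dim(fiber)=dim(X)-dim(Y)=25-7=18


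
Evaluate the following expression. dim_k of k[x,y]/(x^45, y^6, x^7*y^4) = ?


k[x,y]/I, I = (x^45, y^6, x^7*y^4)
Rect: 45x6=270. Corner: (45-7)x(6-4)=76.
dim = 270-76 = 194


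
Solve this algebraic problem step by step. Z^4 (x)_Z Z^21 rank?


rank(M(x)N) = rank(M)*rank(N)
4*21 = 84


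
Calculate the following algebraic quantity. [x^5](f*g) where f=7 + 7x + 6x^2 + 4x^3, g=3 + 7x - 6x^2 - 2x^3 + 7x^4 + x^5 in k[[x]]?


[x^5] = sum a_i*b_j, i+j=5
  7*1=7
  7*7=49
  6*-2=-12
  4*-6=-24
Sum=20


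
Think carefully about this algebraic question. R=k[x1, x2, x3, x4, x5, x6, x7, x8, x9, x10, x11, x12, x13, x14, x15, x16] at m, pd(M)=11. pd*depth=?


pd+depth=16
depth=16-11=5
pd*depth=11*5=55


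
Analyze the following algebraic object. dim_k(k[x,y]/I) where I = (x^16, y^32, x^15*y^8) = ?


k[x,y]/I, I = (x^16, y^32, x^15*y^8)
Rect: 16x32=512. Corner: (16-15)x(32-8)=24.
dim = 512-24 = 488


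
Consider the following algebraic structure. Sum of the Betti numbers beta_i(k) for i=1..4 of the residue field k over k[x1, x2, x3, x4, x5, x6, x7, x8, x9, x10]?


Koszul resolution: beta_i(k)=C(n,i), n=10
C(10,1)=10, C(10,2)=45, C(10,3)=120, C(10,4)=210
Sum=385


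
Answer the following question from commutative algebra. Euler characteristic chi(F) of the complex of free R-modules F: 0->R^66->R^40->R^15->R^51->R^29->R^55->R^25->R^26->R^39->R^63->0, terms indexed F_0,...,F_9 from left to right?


chi = sum (-1)^i * rank:
(-1)^0*66=66
(-1)^1*40=-40
(-1)^2*15=15
(-1)^3*51=-51
(-1)^4*29=29
(-1)^5*55=-55
(-1)^6*25=25
(-1)^7*26=-26
(-1)^8*39=39
(-1)^9*63=-63
chi=-61


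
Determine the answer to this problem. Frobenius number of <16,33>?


gcd(16,33)=1 => F=ab-a-b=16*33-16-33=528-49=479


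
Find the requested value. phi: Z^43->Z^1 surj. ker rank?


rank(ker) = 43-1 = 42


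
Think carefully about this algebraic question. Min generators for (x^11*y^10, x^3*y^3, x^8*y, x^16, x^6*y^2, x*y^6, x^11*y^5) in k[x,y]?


Remove redundant (divisible by others).
x^11*y^10 redundant.
x^11*y^5 redundant.
Min: x^16, x^8*y, x^6*y^2, x^3*y^3, x*y^6
Count=5


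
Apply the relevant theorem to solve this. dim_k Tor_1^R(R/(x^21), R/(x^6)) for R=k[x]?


Tor_1(R/I,R/J)=(I cap J)/IJ=(x^21)/(x^27)
dim=27-21=min(21,6)=6


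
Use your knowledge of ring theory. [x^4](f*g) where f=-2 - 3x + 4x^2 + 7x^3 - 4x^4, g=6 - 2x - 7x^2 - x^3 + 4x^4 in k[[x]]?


[x^4] = sum a_i*b_j, i+j=4
  -2*4=-8
  -3*-1=3
  4*-7=-28
  7*-2=-14
  -4*6=-24
Sum=-71


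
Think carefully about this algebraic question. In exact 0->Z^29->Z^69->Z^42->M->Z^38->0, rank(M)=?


Alt sum=0:
(-1)^0*29 + (-1)^1*69 + (-1)^2*42 + (-1)^3*? + (-1)^4*38=0
rank(M)=40


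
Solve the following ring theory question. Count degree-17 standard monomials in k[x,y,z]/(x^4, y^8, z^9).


Need i<4, j<8, k<9 with i+j+k=17.
For each i, j ranges over max(0,17-i-8)..min(7,17-i):
  i=0: j in [9,7] -> 0
  i=1: j in [8,7] -> 0
  i=2: j in [7,7] -> 1
  i=3: j in [6,7] -> 2
H(17) = 0+0+1+2 = 3


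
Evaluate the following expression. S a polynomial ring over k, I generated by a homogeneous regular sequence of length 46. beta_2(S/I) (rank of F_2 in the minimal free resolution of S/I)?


Regular sequence => Koszul complex is the minimal free resolution.
Syz_1 minimally generated by Koszul relations f_i*e_j - f_j*e_i (i<j): mu(Syz_1) = beta_2 = C(m,2) = m(m-1)/2
m=46
46*45/2 = 1035


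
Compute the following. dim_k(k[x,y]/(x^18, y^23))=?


Basis: x^i*y^j, i<18, j<23
18*23=414


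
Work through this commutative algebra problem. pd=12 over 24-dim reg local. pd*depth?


pd+depth=24
depth=24-12=12
pd*depth=12*12=144


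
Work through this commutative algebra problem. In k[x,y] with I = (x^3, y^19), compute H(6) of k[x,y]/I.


k[x,y], I = (x^3, y^19), d = 6
Need i < 3 and d-i < 19.
Range: 0 <= i <= 2.
H(6) = 3


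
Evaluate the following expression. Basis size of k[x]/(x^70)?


Basis: 1,x,...,x^69
dim=70


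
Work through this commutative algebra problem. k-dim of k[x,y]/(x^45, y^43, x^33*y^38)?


k[x,y]/I, I = (x^45, y^43, x^33*y^38)
Rect: 45x43=1935. Corner: (45-33)x(43-38)=60.
dim = 1935-60 = 1875


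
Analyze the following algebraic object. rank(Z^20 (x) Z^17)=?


rank(M(x)N) = rank(M)*rank(N)
20*17 = 340


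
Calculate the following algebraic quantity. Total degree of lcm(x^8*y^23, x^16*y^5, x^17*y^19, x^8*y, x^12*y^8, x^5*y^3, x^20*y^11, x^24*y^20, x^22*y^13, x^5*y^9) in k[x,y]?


lcm = componentwise max:
x: max(8,16,17,8,12,5,20,24,22,5)=24
y: max(23,5,19,1,8,3,11,20,13,9)=23
Total=24+23=47


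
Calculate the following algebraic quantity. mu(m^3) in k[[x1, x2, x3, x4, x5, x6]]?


C(n+d-1,d)=C(8,3)=56


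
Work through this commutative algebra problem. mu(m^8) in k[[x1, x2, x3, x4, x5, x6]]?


C(n+d-1,d)=C(13,8)=1287


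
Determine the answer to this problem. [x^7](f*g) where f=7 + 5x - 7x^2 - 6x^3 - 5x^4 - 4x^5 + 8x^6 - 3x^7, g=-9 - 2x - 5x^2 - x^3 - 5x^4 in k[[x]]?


[x^7] = sum a_i*b_j, i+j=7
  -6*-5=30
  -5*-1=5
  -4*-5=20
  8*-2=-16
  -3*-9=27
Sum=66


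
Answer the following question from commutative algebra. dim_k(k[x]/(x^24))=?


Basis: 1,x,...,x^23
dim=24


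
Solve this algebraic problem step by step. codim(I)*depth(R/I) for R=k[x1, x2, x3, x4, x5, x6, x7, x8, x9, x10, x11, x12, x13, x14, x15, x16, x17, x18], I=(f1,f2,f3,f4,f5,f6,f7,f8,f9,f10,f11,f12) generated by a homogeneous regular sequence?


codim=12, depth=dim(R/I)=18-12=6
Product=12*6=72


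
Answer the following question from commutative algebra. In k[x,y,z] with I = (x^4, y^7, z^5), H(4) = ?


Need i<4, j<7, k<5 with i+j+k=4.
For each i, j ranges over max(0,4-i-4)..min(6,4-i):
  i=0: j in [0,4] -> 5
  i=1: j in [0,3] -> 4
  i=2: j in [0,2] -> 3
  i=3: j in [0,1] -> 2
H(4) = 5+4+3+2 = 14


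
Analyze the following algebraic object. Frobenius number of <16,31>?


gcd(16,31)=1 => F=ab-a-b=16*31-16-31=496-47=449


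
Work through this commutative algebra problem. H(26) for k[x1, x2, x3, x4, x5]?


C(d+n-1,n-1)=C(30,4)=27405


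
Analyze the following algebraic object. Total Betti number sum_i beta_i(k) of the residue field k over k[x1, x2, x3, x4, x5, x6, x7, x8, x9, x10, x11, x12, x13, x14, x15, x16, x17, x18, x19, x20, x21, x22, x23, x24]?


Koszul resolution: beta_i(k)=C(n,i), n=24
sum_i C(24,i) = 2^24 = 16777216


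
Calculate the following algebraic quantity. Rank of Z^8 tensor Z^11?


rank(M(x)N) = rank(M)*rank(N)
8*11 = 88


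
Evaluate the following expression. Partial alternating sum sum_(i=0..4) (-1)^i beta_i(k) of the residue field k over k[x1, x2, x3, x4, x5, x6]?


Koszul resolution: beta_i(k)=C(n,i), n=6
sum_(i=0..p) (-1)^i C(n,i) = (-1)^p C(n-1,p)
(-1)^4*C(5,4) = (-1)^4*5 = 5


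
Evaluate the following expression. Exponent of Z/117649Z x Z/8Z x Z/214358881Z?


Exponent = lcm of the cyclic orders; pairwise coprime => product.
7^6*2^3*11^8=117649*8*214358881=201752863926152


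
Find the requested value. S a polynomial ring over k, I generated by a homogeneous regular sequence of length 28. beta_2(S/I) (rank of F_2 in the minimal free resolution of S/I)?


Regular sequence => Koszul complex is the minimal free resolution.
Syz_1 minimally generated by Koszul relations f_i*e_j - f_j*e_i (i<j): mu(Syz_1) = beta_2 = C(m,2) = m(m-1)/2
m=28
28*27/2 = 378


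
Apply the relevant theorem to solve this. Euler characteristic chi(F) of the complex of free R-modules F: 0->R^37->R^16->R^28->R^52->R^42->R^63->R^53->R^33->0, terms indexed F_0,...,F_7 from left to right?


chi = sum (-1)^i * rank:
(-1)^0*37=37
(-1)^1*16=-16
(-1)^2*28=28
(-1)^3*52=-52
(-1)^4*42=42
(-1)^5*63=-63
(-1)^6*53=53
(-1)^7*33=-33
chi=-4


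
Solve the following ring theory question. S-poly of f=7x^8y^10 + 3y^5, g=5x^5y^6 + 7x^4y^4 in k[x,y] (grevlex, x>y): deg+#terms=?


LT(f)=7x^8y^10, LT(g)=5x^5y^6
lcm(LM)=x^8y^10
S(f,g) (scaled by 35 to clear denominators) = 5*f - 7x^3y^4*g = -49x^7y^8 + 15y^5
2 terms, deg 15.
15+2=17


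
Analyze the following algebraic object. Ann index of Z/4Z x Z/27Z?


Exponent = lcm of the cyclic orders; pairwise coprime => product.
2^2*3^3=4*27=108


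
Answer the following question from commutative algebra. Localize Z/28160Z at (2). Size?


2-primary part: 28160=2^9*55
Size=2^9=512


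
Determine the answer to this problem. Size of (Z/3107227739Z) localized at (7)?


7-primary part: 3107227739=7^10*11
Size=7^10=282475249


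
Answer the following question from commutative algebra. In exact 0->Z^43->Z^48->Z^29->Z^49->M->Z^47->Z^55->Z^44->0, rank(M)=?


Alt sum=0:
(-1)^0*43 + (-1)^1*48 + (-1)^2*29 + (-1)^3*49 + (-1)^4*? + (-1)^5*47 + (-1)^6*55 + (-1)^7*44=0
rank(M)=61


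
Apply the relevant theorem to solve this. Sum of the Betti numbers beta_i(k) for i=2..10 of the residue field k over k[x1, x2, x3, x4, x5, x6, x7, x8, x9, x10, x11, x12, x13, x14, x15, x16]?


Koszul resolution: beta_i(k)=C(n,i), n=16
C(16,2)=120, C(16,3)=560, C(16,4)=1820, C(16,5)=4368, C(16,6)=8008, C(16,7)=11440, C(16,8)=12870, C(16,9)=11440, C(16,10)=8008
Sum=58634


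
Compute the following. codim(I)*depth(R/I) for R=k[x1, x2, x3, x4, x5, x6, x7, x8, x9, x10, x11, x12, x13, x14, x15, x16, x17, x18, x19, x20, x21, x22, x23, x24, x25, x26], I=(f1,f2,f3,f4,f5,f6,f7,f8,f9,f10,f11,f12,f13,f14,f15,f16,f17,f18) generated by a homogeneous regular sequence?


codim=18, depth=dim(R/I)=26-18=8
Product=18*8=144


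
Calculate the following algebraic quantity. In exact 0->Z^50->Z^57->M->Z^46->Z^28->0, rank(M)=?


Alt sum=0:
(-1)^0*50 + (-1)^1*57 + (-1)^2*? + (-1)^3*46 + (-1)^4*28=0
rank(M)=25


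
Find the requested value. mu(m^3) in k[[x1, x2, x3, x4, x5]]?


C(n+d-1,d)=C(7,3)=35


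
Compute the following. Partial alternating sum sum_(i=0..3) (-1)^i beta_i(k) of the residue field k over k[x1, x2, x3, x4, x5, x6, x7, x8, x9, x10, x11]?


Koszul resolution: beta_i(k)=C(n,i), n=11
sum_(i=0..p) (-1)^i C(n,i) = (-1)^p C(n-1,p)
(-1)^3*C(10,3) = (-1)^3*120 = -120


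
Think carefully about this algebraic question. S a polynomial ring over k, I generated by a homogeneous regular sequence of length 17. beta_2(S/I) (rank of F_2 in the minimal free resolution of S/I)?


Regular sequence => Koszul complex is the minimal free resolution.
Syz_1 minimally generated by Koszul relations f_i*e_j - f_j*e_i (i<j): mu(Syz_1) = beta_2 = C(m,2) = m(m-1)/2
m=17
17*16/2 = 136


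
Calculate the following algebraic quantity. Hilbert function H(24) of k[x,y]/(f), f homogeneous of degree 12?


H(t)=d for t>=d-1.
d=12, t=24
H(24)=12


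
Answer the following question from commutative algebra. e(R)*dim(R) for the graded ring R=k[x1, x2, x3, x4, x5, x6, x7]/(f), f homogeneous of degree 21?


e(R)=deg(f)=21, dim(R)=7-1=6
e*dim=21*6=126


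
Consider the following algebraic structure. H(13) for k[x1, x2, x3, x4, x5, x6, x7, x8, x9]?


C(d+n-1,n-1)=C(21,8)=203490


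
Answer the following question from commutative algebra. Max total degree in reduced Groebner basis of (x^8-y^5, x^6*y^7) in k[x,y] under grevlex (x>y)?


LT(f1)=x^8, LT(f2)=x^6y^7, lcm=x^8y^7
S(f1,f2) = y^7*f1 - x^2*f2 = -y^12
Reduced GB = {f1, f2, y^12}; degrees 8, 13, 12
Max = 13


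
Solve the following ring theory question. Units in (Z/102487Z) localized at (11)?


Local ring = Z/14641Z.
phi(14641) = 11^3*(11-1) = 13310


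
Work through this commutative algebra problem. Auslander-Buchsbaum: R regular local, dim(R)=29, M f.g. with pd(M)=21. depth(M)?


pd+depth=depth(R)=29
depth=29-21=8


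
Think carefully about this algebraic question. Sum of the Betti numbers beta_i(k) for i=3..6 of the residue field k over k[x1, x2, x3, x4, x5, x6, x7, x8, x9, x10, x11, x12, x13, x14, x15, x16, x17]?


Koszul resolution: beta_i(k)=C(n,i), n=17
C(17,3)=680, C(17,4)=2380, C(17,5)=6188, C(17,6)=12376
Sum=21624


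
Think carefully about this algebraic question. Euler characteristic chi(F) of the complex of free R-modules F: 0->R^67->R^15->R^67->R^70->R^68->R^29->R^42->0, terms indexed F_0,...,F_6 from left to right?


chi = sum (-1)^i * rank:
(-1)^0*67=67
(-1)^1*15=-15
(-1)^2*67=67
(-1)^3*70=-70
(-1)^4*68=68
(-1)^5*29=-29
(-1)^6*42=42
chi=130


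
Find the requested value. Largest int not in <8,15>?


gcd(8,15)=1 => F=ab-a-b=8*15-8-15=120-23=97


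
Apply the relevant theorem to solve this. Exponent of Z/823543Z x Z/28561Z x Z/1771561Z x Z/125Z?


Exponent = lcm of the cyclic orders; pairwise coprime => product.
7^7*13^4*11^6*5^3=823543*28561*1771561*125=5208657648006687875


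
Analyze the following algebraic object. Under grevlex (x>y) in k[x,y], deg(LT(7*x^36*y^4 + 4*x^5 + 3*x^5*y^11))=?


LT: 7*x^36*y^4
deg_x=36, deg_y=4
Total=36+4=40


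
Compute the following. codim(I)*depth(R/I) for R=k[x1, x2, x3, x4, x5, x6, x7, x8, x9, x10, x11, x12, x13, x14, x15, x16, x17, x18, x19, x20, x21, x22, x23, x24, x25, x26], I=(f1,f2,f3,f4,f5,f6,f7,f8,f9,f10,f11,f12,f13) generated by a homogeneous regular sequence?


codim=13, depth=dim(R/I)=26-13=13
Product=13*13=169


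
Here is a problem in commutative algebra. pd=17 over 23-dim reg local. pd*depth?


pd+depth=23
depth=23-17=6
pd*depth=17*6=102


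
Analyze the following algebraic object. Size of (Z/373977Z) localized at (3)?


3-primary part: 373977=3^9*19
Size=3^9=19683


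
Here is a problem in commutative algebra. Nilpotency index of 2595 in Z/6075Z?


2595^k mod 6075:
k=1: 2595
k=2: 2925
k=3: 2700
k=4: 2025
k=5: 0
First zero at k = 5


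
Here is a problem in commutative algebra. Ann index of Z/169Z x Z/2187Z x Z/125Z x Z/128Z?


Exponent = lcm of the cyclic orders; pairwise coprime => product.
13^2*3^7*5^3*2^7=169*2187*125*128=5913648000


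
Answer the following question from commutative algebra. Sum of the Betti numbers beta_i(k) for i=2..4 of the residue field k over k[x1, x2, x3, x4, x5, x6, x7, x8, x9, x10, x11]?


Koszul resolution: beta_i(k)=C(n,i), n=11
C(11,2)=55, C(11,3)=165, C(11,4)=330
Sum=550


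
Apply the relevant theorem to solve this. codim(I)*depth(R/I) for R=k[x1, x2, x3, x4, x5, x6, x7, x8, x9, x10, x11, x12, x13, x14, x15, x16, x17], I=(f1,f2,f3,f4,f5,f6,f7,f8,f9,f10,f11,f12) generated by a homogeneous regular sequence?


codim=12, depth=dim(R/I)=17-12=5
Product=12*5=60


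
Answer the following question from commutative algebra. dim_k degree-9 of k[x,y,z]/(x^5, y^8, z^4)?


Need i<5, j<8, k<4 with i+j+k=9.
For each i, j ranges over max(0,9-i-3)..min(7,9-i):
  i=0: j in [6,7] -> 2
  i=1: j in [5,7] -> 3
  i=2: j in [4,7] -> 4
  i=3: j in [3,6] -> 4
  i=4: j in [2,5] -> 4
H(9) = 2+3+4+4+4 = 17


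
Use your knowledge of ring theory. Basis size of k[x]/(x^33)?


Basis: 1,x,...,x^32
dim=33


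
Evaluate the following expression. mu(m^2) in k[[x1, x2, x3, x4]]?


C(n+d-1,d)=C(5,2)=10


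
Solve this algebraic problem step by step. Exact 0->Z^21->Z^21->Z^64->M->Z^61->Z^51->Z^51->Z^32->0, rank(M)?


Alt sum=0:
(-1)^0*21 + (-1)^1*21 + (-1)^2*64 + (-1)^3*? + (-1)^4*61 + (-1)^5*51 + (-1)^6*51 + (-1)^7*32=0
rank(M)=93


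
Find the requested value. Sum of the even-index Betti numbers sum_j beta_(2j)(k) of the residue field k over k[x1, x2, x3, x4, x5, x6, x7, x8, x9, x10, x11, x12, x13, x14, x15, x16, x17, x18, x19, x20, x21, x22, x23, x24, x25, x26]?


Koszul resolution: beta_i(k)=C(n,i), n=26
sum_even C(26,i) = 2^(n-1) = 2^25 = 33554432


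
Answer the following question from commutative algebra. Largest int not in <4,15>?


gcd(4,15)=1 => F=ab-a-b=4*15-4-15=60-19=41


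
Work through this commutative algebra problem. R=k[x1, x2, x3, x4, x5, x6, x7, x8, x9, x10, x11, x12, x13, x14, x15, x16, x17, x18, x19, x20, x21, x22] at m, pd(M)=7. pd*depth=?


pd+depth=22
depth=22-7=15
pd*depth=7*15=105


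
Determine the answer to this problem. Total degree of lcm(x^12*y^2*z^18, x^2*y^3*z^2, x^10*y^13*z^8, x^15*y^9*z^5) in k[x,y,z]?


lcm = componentwise max:
x: max(12,2,10,15)=15
y: max(2,3,13,9)=13
z: max(18,2,8,5)=18
Total=15+13+18=46


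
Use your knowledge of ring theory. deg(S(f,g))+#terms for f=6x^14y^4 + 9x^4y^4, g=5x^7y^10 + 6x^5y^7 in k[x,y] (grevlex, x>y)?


LT(f)=6x^14y^4, LT(g)=5x^7y^10
lcm(LM)=x^14y^10
S(f,g) (scaled by 30 to clear denominators) = 5y^6*f - 6x^7*g = -36x^12y^7 + 45x^4y^10
2 terms, deg 19.
19+2=21


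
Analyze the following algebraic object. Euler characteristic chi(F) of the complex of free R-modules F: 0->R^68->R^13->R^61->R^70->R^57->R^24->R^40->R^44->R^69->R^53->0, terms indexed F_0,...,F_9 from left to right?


chi = sum (-1)^i * rank:
(-1)^0*68=68
(-1)^1*13=-13
(-1)^2*61=61
(-1)^3*70=-70
(-1)^4*57=57
(-1)^5*24=-24
(-1)^6*40=40
(-1)^7*44=-44
(-1)^8*69=69
(-1)^9*53=-53
chi=91


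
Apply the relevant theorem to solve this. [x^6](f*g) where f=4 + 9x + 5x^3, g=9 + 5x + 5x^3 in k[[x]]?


[x^6] = sum a_i*b_j, i+j=6
  5*5=25
Sum=25


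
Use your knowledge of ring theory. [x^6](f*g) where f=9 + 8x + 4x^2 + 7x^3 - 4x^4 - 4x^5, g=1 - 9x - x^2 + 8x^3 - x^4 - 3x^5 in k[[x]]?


[x^6] = sum a_i*b_j, i+j=6
  8*-3=-24
  4*-1=-4
  7*8=56
  -4*-1=4
  -4*-9=36
Sum=68


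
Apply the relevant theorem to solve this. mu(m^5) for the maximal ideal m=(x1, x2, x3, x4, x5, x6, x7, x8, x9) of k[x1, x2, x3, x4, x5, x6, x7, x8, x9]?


Graded Nakayama: mu(m^d) = dim_k (m^d/m^(d+1)) = #degree-5 monomials in 9 vars
C(n+d-1,d)=C(13,5)=1287


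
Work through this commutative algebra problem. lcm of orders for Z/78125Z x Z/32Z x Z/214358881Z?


Exponent = lcm of the cyclic orders; pairwise coprime => product.
5^7*2^5*11^8=78125*32*214358881=535897202500000


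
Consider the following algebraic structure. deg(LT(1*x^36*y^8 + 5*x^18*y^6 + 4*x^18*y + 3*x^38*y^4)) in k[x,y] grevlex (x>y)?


LT: 1*x^36*y^8
deg_x=36, deg_y=8
Total=36+8=44


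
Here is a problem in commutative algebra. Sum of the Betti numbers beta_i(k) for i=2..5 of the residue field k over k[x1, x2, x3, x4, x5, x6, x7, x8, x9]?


Koszul resolution: beta_i(k)=C(n,i), n=9
C(9,2)=36, C(9,3)=84, C(9,4)=126, C(9,5)=126
Sum=372


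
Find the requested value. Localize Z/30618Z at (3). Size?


3-primary part: 30618=3^7*14
Size=3^7=2187


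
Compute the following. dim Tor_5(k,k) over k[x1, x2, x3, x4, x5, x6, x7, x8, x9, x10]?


Koszul: C(n,i)=C(10,5)=252


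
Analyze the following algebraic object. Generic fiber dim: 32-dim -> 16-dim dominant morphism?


dim(fiber)=dim(X)-dim(Y)=32-16=16


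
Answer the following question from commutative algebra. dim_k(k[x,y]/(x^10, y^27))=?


Basis: x^i*y^j, i<10, j<27
10*27=270


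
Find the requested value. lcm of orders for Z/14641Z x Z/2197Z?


Exponent = lcm of the cyclic orders; pairwise coprime => product.
11^4*13^3=14641*2197=32166277


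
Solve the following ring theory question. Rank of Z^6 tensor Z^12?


rank(M(x)N) = rank(M)*rank(N)
6*12 = 72


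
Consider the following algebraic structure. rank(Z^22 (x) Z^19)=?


rank(M(x)N) = rank(M)*rank(N)
22*19 = 418


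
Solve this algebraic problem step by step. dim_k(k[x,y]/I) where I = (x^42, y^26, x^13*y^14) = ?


k[x,y]/I, I = (x^42, y^26, x^13*y^14)
Rect: 42x26=1092. Corner: (42-13)x(26-14)=348.
dim = 1092-348 = 744


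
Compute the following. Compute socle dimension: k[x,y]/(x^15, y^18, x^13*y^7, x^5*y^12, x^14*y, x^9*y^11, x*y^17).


Socle = ann(m) = span of standard monomials u with x*u, y*u in I (staircase corners).
Minimal generators: x^15, x^14*y, x^13*y^7, x^9*y^11, x^5*y^12, x*y^17, y^18
Corners: y^17, x^4y^16, x^8y^11, x^12y^10, x^13y^6, x^14
Socle dim=6


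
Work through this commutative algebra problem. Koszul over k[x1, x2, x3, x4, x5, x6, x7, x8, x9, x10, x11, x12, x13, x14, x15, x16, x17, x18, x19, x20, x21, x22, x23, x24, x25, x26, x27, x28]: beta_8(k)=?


C(n,i)=C(28,8)=3108105


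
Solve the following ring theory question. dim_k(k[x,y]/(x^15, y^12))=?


Basis: x^i*y^j, i<15, j<12
15*12=180


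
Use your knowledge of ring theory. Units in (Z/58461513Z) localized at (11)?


Local ring = Z/19487171Z.
phi(19487171) = 11^6*(11-1) = 17715610


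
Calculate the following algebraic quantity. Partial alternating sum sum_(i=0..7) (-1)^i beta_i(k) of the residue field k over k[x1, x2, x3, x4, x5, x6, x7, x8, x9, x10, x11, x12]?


Koszul resolution: beta_i(k)=C(n,i), n=12
sum_(i=0..p) (-1)^i C(n,i) = (-1)^p C(n-1,p)
(-1)^7*C(11,7) = (-1)^7*330 = -330


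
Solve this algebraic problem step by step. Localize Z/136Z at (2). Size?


2-primary part: 136=2^3*17
Size=2^3=8


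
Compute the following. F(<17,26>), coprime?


gcd(17,26)=1 => F=ab-a-b=17*26-17-26=442-43=399


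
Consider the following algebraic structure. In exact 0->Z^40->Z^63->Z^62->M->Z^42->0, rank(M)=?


Alt sum=0:
(-1)^0*40 + (-1)^1*63 + (-1)^2*62 + (-1)^3*? + (-1)^4*42=0
rank(M)=81


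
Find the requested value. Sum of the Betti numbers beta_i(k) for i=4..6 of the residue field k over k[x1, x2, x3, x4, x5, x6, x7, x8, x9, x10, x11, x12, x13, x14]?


Koszul resolution: beta_i(k)=C(n,i), n=14
C(14,4)=1001, C(14,5)=2002, C(14,6)=3003
Sum=6006


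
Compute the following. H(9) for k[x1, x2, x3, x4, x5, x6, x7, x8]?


C(d+n-1,n-1)=C(16,7)=11440


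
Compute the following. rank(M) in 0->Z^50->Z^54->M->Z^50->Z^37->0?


Alt sum=0:
(-1)^0*50 + (-1)^1*54 + (-1)^2*? + (-1)^3*50 + (-1)^4*37=0
rank(M)=17


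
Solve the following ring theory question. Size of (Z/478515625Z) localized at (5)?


5-primary part: 478515625=5^10*49
Size=5^10=9765625


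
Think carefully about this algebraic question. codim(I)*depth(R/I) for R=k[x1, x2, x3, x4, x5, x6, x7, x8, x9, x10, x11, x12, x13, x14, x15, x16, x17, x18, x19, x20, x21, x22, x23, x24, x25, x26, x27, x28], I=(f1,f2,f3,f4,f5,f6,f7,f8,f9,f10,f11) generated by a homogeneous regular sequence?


codim=11, depth=dim(R/I)=28-11=17
Product=11*17=187


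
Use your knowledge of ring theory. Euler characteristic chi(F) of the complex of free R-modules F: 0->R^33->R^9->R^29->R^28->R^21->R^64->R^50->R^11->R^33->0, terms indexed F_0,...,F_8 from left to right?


chi = sum (-1)^i * rank:
(-1)^0*33=33
(-1)^1*9=-9
(-1)^2*29=29
(-1)^3*28=-28
(-1)^4*21=21
(-1)^5*64=-64
(-1)^6*50=50
(-1)^7*11=-11
(-1)^8*33=33
chi=54


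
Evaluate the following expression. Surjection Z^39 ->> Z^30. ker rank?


rank(ker) = 39-30 = 9


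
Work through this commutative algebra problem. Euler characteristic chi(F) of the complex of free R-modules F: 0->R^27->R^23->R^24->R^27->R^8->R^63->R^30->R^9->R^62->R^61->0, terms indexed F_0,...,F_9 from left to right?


chi = sum (-1)^i * rank:
(-1)^0*27=27
(-1)^1*23=-23
(-1)^2*24=24
(-1)^3*27=-27
(-1)^4*8=8
(-1)^5*63=-63
(-1)^6*30=30
(-1)^7*9=-9
(-1)^8*62=62
(-1)^9*61=-61
chi=-32


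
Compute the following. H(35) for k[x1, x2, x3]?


C(d+n-1,n-1)=C(37,2)=666


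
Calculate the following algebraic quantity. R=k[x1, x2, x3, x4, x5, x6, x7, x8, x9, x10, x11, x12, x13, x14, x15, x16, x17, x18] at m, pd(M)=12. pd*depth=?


pd+depth=18
depth=18-12=6
pd*depth=12*6=72


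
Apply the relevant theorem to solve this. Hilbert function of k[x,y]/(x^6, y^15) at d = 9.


k[x,y], I = (x^6, y^15), d = 9
Need i < 6 and d-i < 15.
Range: 0 <= i <= 5.
H(9) = 6


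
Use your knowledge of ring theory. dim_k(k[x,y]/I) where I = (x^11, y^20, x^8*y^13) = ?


k[x,y]/I, I = (x^11, y^20, x^8*y^13)
Rect: 11x20=220. Corner: (11-8)x(20-13)=21.
dim = 220-21 = 199


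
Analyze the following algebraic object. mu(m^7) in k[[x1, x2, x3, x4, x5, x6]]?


C(n+d-1,d)=C(12,7)=792


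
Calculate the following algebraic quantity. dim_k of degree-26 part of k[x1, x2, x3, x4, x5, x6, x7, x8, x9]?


C(d+n-1,n-1)=C(34,8)=18156204


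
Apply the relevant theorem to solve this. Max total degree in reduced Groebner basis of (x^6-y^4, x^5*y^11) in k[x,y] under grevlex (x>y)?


LT(f1)=x^6, LT(f2)=x^5y^11, lcm=x^6y^11
S(f1,f2) = y^11*f1 - x^1*f2 = -y^15
Reduced GB = {f1, f2, y^15}; degrees 6, 16, 15
Max = 16


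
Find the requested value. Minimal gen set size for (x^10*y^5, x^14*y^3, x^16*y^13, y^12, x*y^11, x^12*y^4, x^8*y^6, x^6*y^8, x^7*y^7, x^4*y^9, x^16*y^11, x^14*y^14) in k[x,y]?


Remove redundant (divisible by others).
x^16*y^13 redundant.
x^14*y^14 redundant.
x^16*y^11 redundant.
Min: x^14*y^3, x^12*y^4, x^10*y^5, x^8*y^6, x^7*y^7, x^6*y^8, x^4*y^9, x*y^11, y^12
Count=9


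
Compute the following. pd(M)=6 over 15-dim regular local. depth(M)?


pd+depth=depth(R)=15
depth=15-6=9


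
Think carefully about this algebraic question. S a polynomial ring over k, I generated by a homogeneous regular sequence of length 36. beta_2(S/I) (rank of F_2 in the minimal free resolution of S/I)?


Regular sequence => Koszul complex is the minimal free resolution.
Syz_1 minimally generated by Koszul relations f_i*e_j - f_j*e_i (i<j): mu(Syz_1) = beta_2 = C(m,2) = m(m-1)/2
m=36
36*35/2 = 630


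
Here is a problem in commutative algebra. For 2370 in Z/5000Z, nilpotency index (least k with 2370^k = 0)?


2370^k mod 5000:
k=1: 2370
k=2: 1900
k=3: 3000
k=4: 0
First zero at k = 4


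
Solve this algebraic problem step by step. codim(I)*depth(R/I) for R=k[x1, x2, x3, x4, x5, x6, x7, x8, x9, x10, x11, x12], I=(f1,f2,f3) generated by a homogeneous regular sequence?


codim=3, depth=dim(R/I)=12-3=9
Product=3*9=27


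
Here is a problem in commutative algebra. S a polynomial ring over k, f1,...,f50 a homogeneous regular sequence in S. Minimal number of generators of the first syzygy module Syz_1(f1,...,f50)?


Regular sequence => Koszul complex is the minimal free resolution.
Syz_1 minimally generated by Koszul relations f_i*e_j - f_j*e_i (i<j): mu(Syz_1) = beta_2 = C(m,2) = m(m-1)/2
m=50
50*49/2 = 1225


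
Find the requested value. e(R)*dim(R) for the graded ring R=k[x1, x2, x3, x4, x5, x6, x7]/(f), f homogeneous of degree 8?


e(R)=deg(f)=8, dim(R)=7-1=6
e*dim=8*6=48


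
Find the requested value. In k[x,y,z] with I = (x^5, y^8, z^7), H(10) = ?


Need i<5, j<8, k<7 with i+j+k=10.
For each i, j ranges over max(0,10-i-6)..min(7,10-i):
  i=0: j in [4,7] -> 4
  i=1: j in [3,7] -> 5
  i=2: j in [2,7] -> 6
  i=3: j in [1,7] -> 7
  i=4: j in [0,6] -> 7
H(10) = 4+5+6+7+7 = 29


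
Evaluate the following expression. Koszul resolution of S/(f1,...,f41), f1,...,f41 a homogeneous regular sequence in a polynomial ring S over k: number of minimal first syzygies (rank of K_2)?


Regular sequence => Koszul complex is the minimal free resolution.
Syz_1 minimally generated by Koszul relations f_i*e_j - f_j*e_i (i<j): mu(Syz_1) = beta_2 = C(m,2) = m(m-1)/2
m=41
41*40/2 = 820


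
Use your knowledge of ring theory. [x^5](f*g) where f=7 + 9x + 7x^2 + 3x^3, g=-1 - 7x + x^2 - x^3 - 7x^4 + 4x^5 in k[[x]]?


[x^5] = sum a_i*b_j, i+j=5
  7*4=28
  9*-7=-63
  7*-1=-7
  3*1=3
Sum=-39


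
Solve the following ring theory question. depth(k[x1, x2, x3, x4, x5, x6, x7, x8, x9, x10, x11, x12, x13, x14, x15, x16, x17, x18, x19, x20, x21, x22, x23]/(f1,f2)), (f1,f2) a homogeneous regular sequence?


depth(R)=23
depth(R/I)=23-2=21
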